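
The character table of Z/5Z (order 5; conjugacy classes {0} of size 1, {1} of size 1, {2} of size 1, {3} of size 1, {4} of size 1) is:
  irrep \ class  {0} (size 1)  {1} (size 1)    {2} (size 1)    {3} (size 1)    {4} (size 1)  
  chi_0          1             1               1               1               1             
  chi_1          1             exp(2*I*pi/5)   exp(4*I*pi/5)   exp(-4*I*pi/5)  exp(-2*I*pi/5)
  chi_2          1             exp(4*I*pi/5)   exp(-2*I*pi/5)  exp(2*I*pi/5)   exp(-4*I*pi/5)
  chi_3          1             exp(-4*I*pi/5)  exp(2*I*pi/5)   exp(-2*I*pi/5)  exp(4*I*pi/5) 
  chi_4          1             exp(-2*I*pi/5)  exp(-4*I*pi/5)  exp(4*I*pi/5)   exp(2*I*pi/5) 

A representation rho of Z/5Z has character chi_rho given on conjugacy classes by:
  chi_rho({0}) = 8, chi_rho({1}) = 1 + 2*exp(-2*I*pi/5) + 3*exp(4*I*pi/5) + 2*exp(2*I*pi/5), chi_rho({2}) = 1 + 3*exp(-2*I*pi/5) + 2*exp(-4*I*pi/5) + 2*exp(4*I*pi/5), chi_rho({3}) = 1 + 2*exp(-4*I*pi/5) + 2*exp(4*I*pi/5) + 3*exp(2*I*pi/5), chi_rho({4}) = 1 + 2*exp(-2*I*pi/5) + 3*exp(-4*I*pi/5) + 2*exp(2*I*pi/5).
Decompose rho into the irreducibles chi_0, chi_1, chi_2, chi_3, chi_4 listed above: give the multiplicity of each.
Multiplicities: chi_0: 1, chi_1: 2, chi_2: 3, chi_3: 0, chi_4: 2.

Proof sketch: Use <chi_rho, chi> = (1/|G|) sum_C |C| * chi_rho(C) * conj(chi(C)) with |G| = 5 for each irreducible chi in the table:
  <chi_rho, chi_0> = (1/5)[1*(8)*conj(1) + 1*(1 + 2*exp(-2*I*pi/5) + 3*exp(4*I*pi/5) + 2*exp(2*I*pi/5))*conj(1) + 1*(1 + 3*exp(-2*I*pi/5) + 2*exp(-4*I*pi/5) + 2*exp(4*I*pi/5))*conj(1) + 1*(1 + 2*exp(-4*I*pi/5) + 2*exp(4*I*pi/5) + 3*exp(2*I*pi/5))*conj(1) + 1*(1 + 2*exp(-2*I*pi/5) + 3*exp(-4*I*pi/5) + 2*exp(2*I*pi/5))*conj(1)]
      = (1/5)[(8) + (1 + 2*exp(-2*I*pi/5) + 3*exp(4*I*pi/5) + 2*exp(2*I*pi/5)) + (1 + 3*exp(-2*I*pi/5) + 2*exp(-4*I*pi/5) + 2*exp(4*I*pi/5)) + (1 + 2*exp(-4*I*pi/5) + 2*exp(4*I*pi/5) + 3*exp(2*I*pi/5)) + (1 + 2*exp(-2*I*pi/5) + 3*exp(-4*I*pi/5) + 2*exp(2*I*pi/5))] = 5/5 = 1
  <chi_rho, chi_1> = (1/5)[1*(8)*conj(1) + 1*(1 + 2*exp(-2*I*pi/5) + 3*exp(4*I*pi/5) + 2*exp(2*I*pi/5))*conj(exp(2*I*pi/5)) + 1*(1 + 3*exp(-2*I*pi/5) + 2*exp(-4*I*pi/5) + 2*exp(4*I*pi/5))*conj(exp(4*I*pi/5)) + 1*(1 + 2*exp(-4*I*pi/5) + 2*exp(4*I*pi/5) + 3*exp(2*I*pi/5))*conj(exp(-4*I*pi/5)) + 1*(1 + 2*exp(-2*I*pi/5) + 3*exp(-4*I*pi/5) + 2*exp(2*I*pi/5))*conj(exp(-2*I*pi/5))]
      = (1/5)[(8) + (2 + 2*exp(-4*I*pi/5) + exp(-2*I*pi/5) + 3*exp(2*I*pi/5)) + (2 + exp(-4*I*pi/5) + 3*exp(4*I*pi/5) + 2*exp(2*I*pi/5)) + (2 + 2*exp(-2*I*pi/5) + 3*exp(-4*I*pi/5) + exp(4*I*pi/5)) + (2 + 3*exp(-2*I*pi/5) + exp(2*I*pi/5) + 2*exp(4*I*pi/5))] = 10/5 = 2
  <chi_rho, chi_2> = (1/5)[1*(8)*conj(1) + 1*(1 + 2*exp(-2*I*pi/5) + 3*exp(4*I*pi/5) + 2*exp(2*I*pi/5))*conj(exp(4*I*pi/5)) + 1*(1 + 3*exp(-2*I*pi/5) + 2*exp(-4*I*pi/5) + 2*exp(4*I*pi/5))*conj(exp(-2*I*pi/5)) + 1*(1 + 2*exp(-4*I*pi/5) + 2*exp(4*I*pi/5) + 3*exp(2*I*pi/5))*conj(exp(2*I*pi/5)) + 1*(1 + 2*exp(-2*I*pi/5) + 3*exp(-4*I*pi/5) + 2*exp(2*I*pi/5))*conj(exp(-4*I*pi/5))]
      = (1/5)[(8) + (3 + 2*exp(-2*I*pi/5) + exp(-4*I*pi/5) + 2*exp(4*I*pi/5)) + (3 + 2*exp(-2*I*pi/5) + 2*exp(-4*I*pi/5) + exp(2*I*pi/5)) + (3 + exp(-2*I*pi/5) + 2*exp(4*I*pi/5) + 2*exp(2*I*pi/5)) + (3 + 2*exp(-4*I*pi/5) + exp(4*I*pi/5) + 2*exp(2*I*pi/5))] = 15/5 = 3
  <chi_rho, chi_3> = (1/5)[1*(8)*conj(1) + 1*(1 + 2*exp(-2*I*pi/5) + 3*exp(4*I*pi/5) + 2*exp(2*I*pi/5))*conj(exp(-4*I*pi/5)) + 1*(1 + 3*exp(-2*I*pi/5) + 2*exp(-4*I*pi/5) + 2*exp(4*I*pi/5))*conj(exp(2*I*pi/5)) + 1*(1 + 2*exp(-4*I*pi/5) + 2*exp(4*I*pi/5) + 3*exp(2*I*pi/5))*conj(exp(-2*I*pi/5)) + 1*(1 + 2*exp(-2*I*pi/5) + 3*exp(-4*I*pi/5) + 2*exp(2*I*pi/5))*conj(exp(4*I*pi/5))]
      = (1/5)[(8) + (3*exp(-2*I*pi/5) + 2*exp(-4*I*pi/5) + exp(4*I*pi/5) + 2*exp(2*I*pi/5)) + (3*exp(-4*I*pi/5) + exp(-2*I*pi/5) + 2*exp(4*I*pi/5) + 2*exp(2*I*pi/5)) + (2*exp(-2*I*pi/5) + 2*exp(-4*I*pi/5) + exp(2*I*pi/5) + 3*exp(4*I*pi/5)) + (2*exp(-2*I*pi/5) + exp(-4*I*pi/5) + 2*exp(4*I*pi/5) + 3*exp(2*I*pi/5))] = 0/5 = 0
  <chi_rho, chi_4> = (1/5)[1*(8)*conj(1) + 1*(1 + 2*exp(-2*I*pi/5) + 3*exp(4*I*pi/5) + 2*exp(2*I*pi/5))*conj(exp(-2*I*pi/5)) + 1*(1 + 3*exp(-2*I*pi/5) + 2*exp(-4*I*pi/5) + 2*exp(4*I*pi/5))*conj(exp(-4*I*pi/5)) + 1*(1 + 2*exp(-4*I*pi/5) + 2*exp(4*I*pi/5) + 3*exp(2*I*pi/5))*conj(exp(4*I*pi/5)) + 1*(1 + 2*exp(-2*I*pi/5) + 3*exp(-4*I*pi/5) + 2*exp(2*I*pi/5))*conj(exp(2*I*pi/5))]
      = (1/5)[(8) + (2 + 3*exp(-4*I*pi/5) + exp(2*I*pi/5) + 2*exp(4*I*pi/5)) + (2 + 2*exp(-2*I*pi/5) + exp(4*I*pi/5) + 3*exp(2*I*pi/5)) + (2 + 3*exp(-2*I*pi/5) + exp(-4*I*pi/5) + 2*exp(2*I*pi/5)) + (2 + 2*exp(-4*I*pi/5) + exp(-2*I*pi/5) + 3*exp(4*I*pi/5))] = 10/5 = 2
(Exp terms are combined using exp(i*s)*conj(exp(i*t)) = exp(i*(s-t)), and sums of them are collapsed using the identity that for every m > 1 the m distinct m-th roots of unity sum to 0, e.g. 1 + exp(2*I*pi/3) + exp(-2*I*pi/3) = 0.)
Dimension check: dim(rho) = sum (mult * dim) = 1*1 + 2*1 + 3*1 + 0*1 + 2*1 = 8 = chi_rho(e) = 8.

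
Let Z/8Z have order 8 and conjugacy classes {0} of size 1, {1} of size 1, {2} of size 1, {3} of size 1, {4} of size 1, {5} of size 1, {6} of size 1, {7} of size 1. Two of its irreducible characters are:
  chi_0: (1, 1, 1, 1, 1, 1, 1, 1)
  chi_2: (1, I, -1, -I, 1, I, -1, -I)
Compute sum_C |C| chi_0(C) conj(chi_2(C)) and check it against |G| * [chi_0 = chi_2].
Sum = 0; so <chi_0, chi_2> = 0 (distinct irreducibles are orthogonal).

Reasoning: Compute term by term over conjugacy classes (|C| * chi_0(C) * conj(chi_2(C))):
  1*(1)*conj(1) + 1*(1)*conj(I) + 1*(1)*conj(-1) + 1*(1)*conj(-I) + 1*(1)*conj(1) + 1*(1)*conj(I) + 1*(1)*conj(-1) + 1*(1)*conj(-I)
  = (1) + (-I) + (-1) + (I) + (1) + (-I) + (-1) + (I)
  = 0.
(Exp terms are combined using exp(i*s)*conj(exp(i*t)) = exp(i*(s-t)), and sums of them are collapsed using the identity that for every m > 1 the m distinct m-th roots of unity sum to 0, e.g. 1 + exp(2*I*pi/3) + exp(-2*I*pi/3) = 0.)
Dividing by |G| = 8 gives 0/8 = 0, matching the row-orthogonality relation <chi_0, chi_2> = [chi_0 = chi_2].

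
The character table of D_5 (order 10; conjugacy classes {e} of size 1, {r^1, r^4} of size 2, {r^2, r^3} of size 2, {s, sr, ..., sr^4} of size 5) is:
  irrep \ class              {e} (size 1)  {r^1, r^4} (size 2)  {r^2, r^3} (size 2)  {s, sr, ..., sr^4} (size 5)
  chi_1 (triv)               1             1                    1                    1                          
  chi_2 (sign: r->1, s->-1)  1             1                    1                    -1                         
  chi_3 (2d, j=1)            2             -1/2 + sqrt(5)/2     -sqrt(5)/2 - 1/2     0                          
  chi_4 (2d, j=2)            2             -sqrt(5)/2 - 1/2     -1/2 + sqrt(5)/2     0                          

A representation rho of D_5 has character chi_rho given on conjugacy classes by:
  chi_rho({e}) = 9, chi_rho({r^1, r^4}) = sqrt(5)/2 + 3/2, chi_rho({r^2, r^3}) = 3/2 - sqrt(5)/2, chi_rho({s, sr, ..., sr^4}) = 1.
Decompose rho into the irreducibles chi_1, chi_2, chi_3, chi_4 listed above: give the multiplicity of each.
Multiplicities: chi_1: 2, chi_2: 1, chi_3: 2, chi_4: 1.

Details: Use <chi_rho, chi> = (1/|G|) sum_C |C| * chi_rho(C) * conj(chi(C)) with |G| = 10 for each irreducible chi in the table:
  <chi_rho, chi_1> = (1/10)[1*(9)*conj(1) + 2*(sqrt(5)/2 + 3/2)*conj(1) + 2*(3/2 - sqrt(5)/2)*conj(1) + 5*(1)*conj(1)]
      = (1/10)[(9) + (sqrt(5) + 3) + (3 - sqrt(5)) + (5)] = 20/10 = 2
  <chi_rho, chi_2> = (1/10)[1*(9)*conj(1) + 2*(sqrt(5)/2 + 3/2)*conj(1) + 2*(3/2 - sqrt(5)/2)*conj(1) + 5*(1)*conj(-1)]
      = (1/10)[(9) + (sqrt(5) + 3) + (3 - sqrt(5)) + (-5)] = 10/10 = 1
  <chi_rho, chi_3> = (1/10)[1*(9)*conj(2) + 2*(sqrt(5)/2 + 3/2)*conj(-1/2 + sqrt(5)/2) + 2*(3/2 - sqrt(5)/2)*conj(-sqrt(5)/2 - 1/2) + 5*(1)*conj(0)]
      = (1/10)[(18) + (1 + sqrt(5)) + (1 - sqrt(5)) + (0)] = 20/10 = 2
  <chi_rho, chi_4> = (1/10)[1*(9)*conj(2) + 2*(sqrt(5)/2 + 3/2)*conj(-sqrt(5)/2 - 1/2) + 2*(3/2 - sqrt(5)/2)*conj(-1/2 + sqrt(5)/2) + 5*(1)*conj(0)]
      = (1/10)[(18) + (-2*sqrt(5) - 4) + (-4 + 2*sqrt(5)) + (0)] = 10/10 = 1
Dimension check: dim(rho) = sum (mult * dim) = 2*1 + 1*1 + 2*2 + 1*2 = 9 = chi_rho(e) = 9.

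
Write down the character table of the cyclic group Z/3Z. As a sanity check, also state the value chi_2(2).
Character table of Z/3Z (irreps indexed chi_0,...,chi_2 with chi_k(m) = zeta_3^(k*m), zeta_3 = exp(2*pi*i/3)):
  irrep \ class  {0} (size 1)  {1} (size 1)    {2} (size 1)  
  chi_0          1             1               1             
  chi_1          1             exp(2*I*pi/3)   exp(-2*I*pi/3)
  chi_2          1             exp(-2*I*pi/3)  exp(2*I*pi/3) 

Spot check: chi_2(2) = zeta_3^(2*2) = zeta_3^4 = exp(2*I*pi/3).

Z/3Z is abelian, so all 3 irreducible complex representations are 1-dimensional. They are given by chi_k(m) = zeta_3^(k*m) for k = 0,...,2. Row orthogonality: sum_m chi_k(m) conj(chi_l(m)) = 3 * [k = l].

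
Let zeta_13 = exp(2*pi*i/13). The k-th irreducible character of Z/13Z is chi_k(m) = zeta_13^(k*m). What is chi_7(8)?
chi_7(8) = zeta_13^56 = exp(8*I*pi/13)

Justification: chi_7(8) = zeta_13^(7*8) = zeta_13^56. Since zeta_13^13 = 1, this equals zeta_13^4 = exp(2*pi*i*4/13) = exp(8*I*pi/13).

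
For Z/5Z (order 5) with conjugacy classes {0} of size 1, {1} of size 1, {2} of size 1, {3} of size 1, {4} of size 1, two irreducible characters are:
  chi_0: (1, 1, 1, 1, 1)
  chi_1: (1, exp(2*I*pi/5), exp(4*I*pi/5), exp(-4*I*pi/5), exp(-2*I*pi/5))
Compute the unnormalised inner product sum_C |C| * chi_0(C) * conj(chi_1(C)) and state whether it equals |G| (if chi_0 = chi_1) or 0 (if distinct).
Sum = 0; so <chi_0, chi_1> = 0 (distinct irreducibles are orthogonal).

Reasoning: Compute term by term over conjugacy classes (|C| * chi_0(C) * conj(chi_1(C))):
  1*(1)*conj(1) + 1*(1)*conj(exp(2*I*pi/5)) + 1*(1)*conj(exp(4*I*pi/5)) + 1*(1)*conj(exp(-4*I*pi/5)) + 1*(1)*conj(exp(-2*I*pi/5))
  = (1) + (exp(-2*I*pi/5)) + (exp(-4*I*pi/5)) + (exp(4*I*pi/5)) + (exp(2*I*pi/5))
  = 0.
(Exp terms are combined using exp(i*s)*conj(exp(i*t)) = exp(i*(s-t)), and sums of them are collapsed using the identity that for every m > 1 the m distinct m-th roots of unity sum to 0, e.g. 1 + exp(2*I*pi/3) + exp(-2*I*pi/3) = 0.)
Dividing by |G| = 5 gives 0/5 = 0, matching the row-orthogonality relation <chi_0, chi_1> = [chi_0 = chi_1].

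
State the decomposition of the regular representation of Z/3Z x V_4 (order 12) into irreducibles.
Each irreducible V_i of dimension d_i appears with multiplicity d_i, i.e. rho_reg = (direct sum over all irreducibles V_i) d_i V_i. The irreducible dimensions for Z/3Z x V_4 are 1, 1, 1, 1, 1, 1, 1, 1, 1, 1, 1, 1: 12 irreducibles of dimension 1, each with multiplicity 1. Total dimension 12*1*1 = 12 = |G|.

Reasoning: General theorem: in the regular representation of a finite group G, each irreducible appears with multiplicity equal to its dimension. Check: dim(rho_reg) = sum d_i^2 = 1 + 1 + 1 + 1 + 1 + 1 + 1 + 1 + 1 + 1 + 1 + 1 = 12 = |G|.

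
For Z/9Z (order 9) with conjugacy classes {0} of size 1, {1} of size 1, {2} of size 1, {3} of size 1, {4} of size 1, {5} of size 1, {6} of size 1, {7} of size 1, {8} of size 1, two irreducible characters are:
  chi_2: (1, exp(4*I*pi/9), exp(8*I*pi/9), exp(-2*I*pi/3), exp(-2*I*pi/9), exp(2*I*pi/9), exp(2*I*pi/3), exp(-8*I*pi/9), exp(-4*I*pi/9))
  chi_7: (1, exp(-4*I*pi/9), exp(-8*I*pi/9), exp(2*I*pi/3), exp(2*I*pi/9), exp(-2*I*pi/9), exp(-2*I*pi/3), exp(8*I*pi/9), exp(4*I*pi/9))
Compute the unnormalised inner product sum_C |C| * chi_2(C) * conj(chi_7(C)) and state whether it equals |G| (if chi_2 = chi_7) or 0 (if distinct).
Sum = 0; so <chi_2, chi_7> = 0 (distinct irreducibles are orthogonal).

Justification: Compute term by term over conjugacy classes (|C| * chi_2(C) * conj(chi_7(C))):
  1*(1)*conj(1) + 1*(exp(4*I*pi/9))*conj(exp(-4*I*pi/9)) + 1*(exp(8*I*pi/9))*conj(exp(-8*I*pi/9)) + 1*(exp(-2*I*pi/3))*conj(exp(2*I*pi/3)) + 1*(exp(-2*I*pi/9))*conj(exp(2*I*pi/9)) + 1*(exp(2*I*pi/9))*conj(exp(-2*I*pi/9)) + 1*(exp(2*I*pi/3))*conj(exp(-2*I*pi/3)) + 1*(exp(-8*I*pi/9))*conj(exp(8*I*pi/9)) + 1*(exp(-4*I*pi/9))*conj(exp(4*I*pi/9))
  = (1) + (exp(8*I*pi/9)) + (exp(-2*I*pi/9)) + (exp(2*I*pi/3)) + (exp(-4*I*pi/9)) + (exp(4*I*pi/9)) + (exp(-2*I*pi/3)) + (exp(2*I*pi/9)) + (exp(-8*I*pi/9))
  = 0.
(Exp terms are combined using exp(i*s)*conj(exp(i*t)) = exp(i*(s-t)), and sums of them are collapsed using the identity that for every m > 1 the m distinct m-th roots of unity sum to 0, e.g. 1 + exp(2*I*pi/3) + exp(-2*I*pi/3) = 0.)
Dividing by |G| = 9 gives 0/9 = 0, matching the row-orthogonality relation <chi_2, chi_7> = [chi_2 = chi_7].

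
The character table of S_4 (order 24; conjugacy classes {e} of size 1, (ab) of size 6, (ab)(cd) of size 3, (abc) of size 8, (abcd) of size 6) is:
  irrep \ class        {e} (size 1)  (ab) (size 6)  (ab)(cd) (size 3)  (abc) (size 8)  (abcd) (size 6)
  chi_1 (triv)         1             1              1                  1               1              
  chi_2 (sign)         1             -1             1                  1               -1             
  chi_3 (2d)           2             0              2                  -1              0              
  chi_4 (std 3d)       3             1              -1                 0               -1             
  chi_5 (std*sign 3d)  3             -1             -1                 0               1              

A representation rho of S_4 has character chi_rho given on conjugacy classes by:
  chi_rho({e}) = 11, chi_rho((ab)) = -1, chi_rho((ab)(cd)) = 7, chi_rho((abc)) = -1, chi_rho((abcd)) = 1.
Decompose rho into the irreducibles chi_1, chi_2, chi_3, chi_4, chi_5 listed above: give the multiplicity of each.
Multiplicities: chi_1: 1, chi_2: 1, chi_3: 3, chi_4: 0, chi_5: 1.

Proof sketch: Use <chi_rho, chi> = (1/|G|) sum_C |C| * chi_rho(C) * conj(chi(C)) with |G| = 24 for each irreducible chi in the table:
  <chi_rho, chi_1> = (1/24)[1*(11)*conj(1) + 6*(-1)*conj(1) + 3*(7)*conj(1) + 8*(-1)*conj(1) + 6*(1)*conj(1)]
      = (1/24)[(11) + (-6) + (21) + (-8) + (6)] = 24/24 = 1
  <chi_rho, chi_2> = (1/24)[1*(11)*conj(1) + 6*(-1)*conj(-1) + 3*(7)*conj(1) + 8*(-1)*conj(1) + 6*(1)*conj(-1)]
      = (1/24)[(11) + (6) + (21) + (-8) + (-6)] = 24/24 = 1
  <chi_rho, chi_3> = (1/24)[1*(11)*conj(2) + 6*(-1)*conj(0) + 3*(7)*conj(2) + 8*(-1)*conj(-1) + 6*(1)*conj(0)]
      = (1/24)[(22) + (0) + (42) + (8) + (0)] = 72/24 = 3
  <chi_rho, chi_4> = (1/24)[1*(11)*conj(3) + 6*(-1)*conj(1) + 3*(7)*conj(-1) + 8*(-1)*conj(0) + 6*(1)*conj(-1)]
      = (1/24)[(33) + (-6) + (-21) + (0) + (-6)] = 0/24 = 0
  <chi_rho, chi_5> = (1/24)[1*(11)*conj(3) + 6*(-1)*conj(-1) + 3*(7)*conj(-1) + 8*(-1)*conj(0) + 6*(1)*conj(1)]
      = (1/24)[(33) + (6) + (-21) + (0) + (6)] = 24/24 = 1
Dimension check: dim(rho) = sum (mult * dim) = 1*1 + 1*1 + 3*2 + 0*3 + 1*3 = 11 = chi_rho(e) = 11.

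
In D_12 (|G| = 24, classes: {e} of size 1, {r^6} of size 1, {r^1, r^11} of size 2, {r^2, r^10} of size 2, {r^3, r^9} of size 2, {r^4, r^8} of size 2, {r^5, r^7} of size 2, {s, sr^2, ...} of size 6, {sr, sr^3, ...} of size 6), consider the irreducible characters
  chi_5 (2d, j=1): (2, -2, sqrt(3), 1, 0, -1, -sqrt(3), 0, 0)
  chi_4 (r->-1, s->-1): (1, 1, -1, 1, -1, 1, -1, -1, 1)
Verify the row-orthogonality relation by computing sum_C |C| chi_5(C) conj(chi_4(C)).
Sum = 0; so <chi_5, chi_4> = 0 (distinct irreducibles are orthogonal).

Justification: Compute term by term over conjugacy classes (|C| * chi_5(C) * conj(chi_4(C))):
  1*(2)*conj(1) + 1*(-2)*conj(1) + 2*(sqrt(3))*conj(-1) + 2*(1)*conj(1) + 2*(0)*conj(-1) + 2*(-1)*conj(1) + 2*(-sqrt(3))*conj(-1) + 6*(0)*conj(-1) + 6*(0)*conj(1)
  = (2) + (-2) + (-2*sqrt(3)) + (2) + (0) + (-2) + (2*sqrt(3)) + (0) + (0)
  = 0.
Dividing by |G| = 24 gives 0/24 = 0, matching the row-orthogonality relation <chi_5, chi_4> = [chi_5 = chi_4].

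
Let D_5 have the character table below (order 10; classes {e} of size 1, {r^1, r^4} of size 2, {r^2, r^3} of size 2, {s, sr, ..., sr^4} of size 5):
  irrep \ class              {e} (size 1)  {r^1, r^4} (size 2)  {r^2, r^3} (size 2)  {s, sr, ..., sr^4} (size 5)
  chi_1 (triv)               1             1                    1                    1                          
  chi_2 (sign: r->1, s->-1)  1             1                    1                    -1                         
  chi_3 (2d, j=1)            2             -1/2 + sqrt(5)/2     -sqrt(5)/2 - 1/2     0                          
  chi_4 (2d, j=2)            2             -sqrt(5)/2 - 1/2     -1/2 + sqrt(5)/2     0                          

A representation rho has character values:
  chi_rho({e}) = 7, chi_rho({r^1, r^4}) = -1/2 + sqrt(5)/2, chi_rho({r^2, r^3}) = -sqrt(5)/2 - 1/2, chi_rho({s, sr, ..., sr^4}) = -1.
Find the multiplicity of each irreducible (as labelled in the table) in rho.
Multiplicities: chi_1: 0, chi_2: 1, chi_3: 2, chi_4: 1.

Argument: Use <chi_rho, chi> = (1/|G|) sum_C |C| * chi_rho(C) * conj(chi(C)) with |G| = 10 for each irreducible chi in the table:
  <chi_rho, chi_1> = (1/10)[1*(7)*conj(1) + 2*(-1/2 + sqrt(5)/2)*conj(1) + 2*(-sqrt(5)/2 - 1/2)*conj(1) + 5*(-1)*conj(1)]
      = (1/10)[(7) + (-1 + sqrt(5)) + (-sqrt(5) - 1) + (-5)] = 0/10 = 0
  <chi_rho, chi_2> = (1/10)[1*(7)*conj(1) + 2*(-1/2 + sqrt(5)/2)*conj(1) + 2*(-sqrt(5)/2 - 1/2)*conj(1) + 5*(-1)*conj(-1)]
      = (1/10)[(7) + (-1 + sqrt(5)) + (-sqrt(5) - 1) + (5)] = 10/10 = 1
  <chi_rho, chi_3> = (1/10)[1*(7)*conj(2) + 2*(-1/2 + sqrt(5)/2)*conj(-1/2 + sqrt(5)/2) + 2*(-sqrt(5)/2 - 1/2)*conj(-sqrt(5)/2 - 1/2) + 5*(-1)*conj(0)]
      = (1/10)[(14) + (3 - sqrt(5)) + (sqrt(5) + 3) + (0)] = 20/10 = 2
  <chi_rho, chi_4> = (1/10)[1*(7)*conj(2) + 2*(-1/2 + sqrt(5)/2)*conj(-sqrt(5)/2 - 1/2) + 2*(-sqrt(5)/2 - 1/2)*conj(-1/2 + sqrt(5)/2) + 5*(-1)*conj(0)]
      = (1/10)[(14) + (-2) + (-2) + (0)] = 10/10 = 1
Dimension check: dim(rho) = sum (mult * dim) = 0*1 + 1*1 + 2*2 + 1*2 = 7 = chi_rho(e) = 7.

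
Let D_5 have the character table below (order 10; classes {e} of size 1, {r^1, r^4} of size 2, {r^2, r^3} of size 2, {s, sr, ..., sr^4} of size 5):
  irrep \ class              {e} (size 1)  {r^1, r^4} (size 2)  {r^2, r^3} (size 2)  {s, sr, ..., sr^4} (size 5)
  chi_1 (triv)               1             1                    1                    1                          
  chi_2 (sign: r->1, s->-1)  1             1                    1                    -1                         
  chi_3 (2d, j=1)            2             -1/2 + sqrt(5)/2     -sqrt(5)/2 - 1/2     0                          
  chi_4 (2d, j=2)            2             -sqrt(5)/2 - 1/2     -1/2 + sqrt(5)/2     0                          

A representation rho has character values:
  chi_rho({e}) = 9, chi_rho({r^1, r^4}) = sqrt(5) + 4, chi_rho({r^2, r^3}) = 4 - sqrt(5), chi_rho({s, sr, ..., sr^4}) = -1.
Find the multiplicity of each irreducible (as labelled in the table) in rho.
Multiplicities: chi_1: 2, chi_2: 3, chi_3: 2, chi_4: 0.

Derivation: Use <chi_rho, chi> = (1/|G|) sum_C |C| * chi_rho(C) * conj(chi(C)) with |G| = 10 for each irreducible chi in the table:
  <chi_rho, chi_1> = (1/10)[1*(9)*conj(1) + 2*(sqrt(5) + 4)*conj(1) + 2*(4 - sqrt(5))*conj(1) + 5*(-1)*conj(1)]
      = (1/10)[(9) + (2*sqrt(5) + 8) + (8 - 2*sqrt(5)) + (-5)] = 20/10 = 2
  <chi_rho, chi_2> = (1/10)[1*(9)*conj(1) + 2*(sqrt(5) + 4)*conj(1) + 2*(4 - sqrt(5))*conj(1) + 5*(-1)*conj(-1)]
      = (1/10)[(9) + (2*sqrt(5) + 8) + (8 - 2*sqrt(5)) + (5)] = 30/10 = 3
  <chi_rho, chi_3> = (1/10)[1*(9)*conj(2) + 2*(sqrt(5) + 4)*conj(-1/2 + sqrt(5)/2) + 2*(4 - sqrt(5))*conj(-sqrt(5)/2 - 1/2) + 5*(-1)*conj(0)]
      = (1/10)[(18) + (1 + 3*sqrt(5)) + (1 - 3*sqrt(5)) + (0)] = 20/10 = 2
  <chi_rho, chi_4> = (1/10)[1*(9)*conj(2) + 2*(sqrt(5) + 4)*conj(-sqrt(5)/2 - 1/2) + 2*(4 - sqrt(5))*conj(-1/2 + sqrt(5)/2) + 5*(-1)*conj(0)]
      = (1/10)[(18) + (-5*sqrt(5) - 9) + (-9 + 5*sqrt(5)) + (0)] = 0/10 = 0
Dimension check: dim(rho) = sum (mult * dim) = 2*1 + 3*1 + 2*2 + 0*2 = 9 = chi_rho(e) = 9.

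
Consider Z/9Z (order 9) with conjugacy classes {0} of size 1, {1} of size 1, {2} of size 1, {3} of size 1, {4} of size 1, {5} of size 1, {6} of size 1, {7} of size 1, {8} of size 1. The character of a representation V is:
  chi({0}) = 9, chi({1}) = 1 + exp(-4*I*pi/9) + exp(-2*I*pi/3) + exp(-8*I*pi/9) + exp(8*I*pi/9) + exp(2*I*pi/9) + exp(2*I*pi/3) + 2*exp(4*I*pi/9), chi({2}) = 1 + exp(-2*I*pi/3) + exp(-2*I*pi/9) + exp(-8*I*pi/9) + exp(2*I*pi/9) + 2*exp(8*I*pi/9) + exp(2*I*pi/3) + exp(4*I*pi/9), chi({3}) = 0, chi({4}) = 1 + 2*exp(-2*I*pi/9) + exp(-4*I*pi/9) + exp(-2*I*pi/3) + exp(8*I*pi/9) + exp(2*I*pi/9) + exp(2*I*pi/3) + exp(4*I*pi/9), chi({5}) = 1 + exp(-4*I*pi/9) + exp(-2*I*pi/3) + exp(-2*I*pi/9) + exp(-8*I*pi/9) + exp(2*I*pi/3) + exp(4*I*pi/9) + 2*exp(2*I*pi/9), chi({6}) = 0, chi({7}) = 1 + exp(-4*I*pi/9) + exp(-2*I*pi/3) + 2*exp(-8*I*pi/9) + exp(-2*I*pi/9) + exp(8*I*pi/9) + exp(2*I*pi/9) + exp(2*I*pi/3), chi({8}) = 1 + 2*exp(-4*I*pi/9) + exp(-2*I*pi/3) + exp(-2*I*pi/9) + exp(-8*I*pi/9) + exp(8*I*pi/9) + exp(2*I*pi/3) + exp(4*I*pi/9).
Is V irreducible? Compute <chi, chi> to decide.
Not irreducible (reducible): <chi, chi> = 11 > 1.

Reasoning: <chi, chi> = (1/|G|) sum_C |C| * |chi(C)|^2 = (1/9)[1*|9|^2 + 1*|1 + exp(-4*I*pi/9) + exp(-2*I*pi/3) + exp(-8*I*pi/9) + exp(8*I*pi/9) + exp(2*I*pi/9) + exp(2*I*pi/3) + 2*exp(4*I*pi/9)|^2 + 1*|1 + exp(-2*I*pi/3) + exp(-2*I*pi/9) + exp(-8*I*pi/9) + exp(2*I*pi/9) + 2*exp(8*I*pi/9) + exp(2*I*pi/3) + exp(4*I*pi/9)|^2 + 1*|0|^2 + 1*|1 + 2*exp(-2*I*pi/9) + exp(-4*I*pi/9) + exp(-2*I*pi/3) + exp(8*I*pi/9) + exp(2*I*pi/9) + exp(2*I*pi/3) + exp(4*I*pi/9)|^2 + 1*|1 + exp(-4*I*pi/9) + exp(-2*I*pi/3) + exp(-2*I*pi/9) + exp(-8*I*pi/9) + exp(2*I*pi/3) + exp(4*I*pi/9) + 2*exp(2*I*pi/9)|^2 + 1*|0|^2 + 1*|1 + exp(-4*I*pi/9) + exp(-2*I*pi/3) + 2*exp(-8*I*pi/9) + exp(-2*I*pi/9) + exp(8*I*pi/9) + exp(2*I*pi/9) + exp(2*I*pi/3)|^2 + 1*|1 + 2*exp(-4*I*pi/9) + exp(-2*I*pi/3) + exp(-2*I*pi/9) + exp(-8*I*pi/9) + exp(8*I*pi/9) + exp(2*I*pi/3) + exp(4*I*pi/9)|^2]
  = (1/9)[(81) + (3) + (3) + (0) + (3) + (3) + (0) + (3) + (3)] = 99/9 = 11.
(Exp terms are combined using exp(i*s)*conj(exp(i*t)) = exp(i*(s-t)), and sums of them are collapsed using the identity that for every m > 1 the m distinct m-th roots of unity sum to 0, e.g. 1 + exp(2*I*pi/3) + exp(-2*I*pi/3) = 0.)
A character is irreducible iff <chi, chi> = 1, so this representation is reducible.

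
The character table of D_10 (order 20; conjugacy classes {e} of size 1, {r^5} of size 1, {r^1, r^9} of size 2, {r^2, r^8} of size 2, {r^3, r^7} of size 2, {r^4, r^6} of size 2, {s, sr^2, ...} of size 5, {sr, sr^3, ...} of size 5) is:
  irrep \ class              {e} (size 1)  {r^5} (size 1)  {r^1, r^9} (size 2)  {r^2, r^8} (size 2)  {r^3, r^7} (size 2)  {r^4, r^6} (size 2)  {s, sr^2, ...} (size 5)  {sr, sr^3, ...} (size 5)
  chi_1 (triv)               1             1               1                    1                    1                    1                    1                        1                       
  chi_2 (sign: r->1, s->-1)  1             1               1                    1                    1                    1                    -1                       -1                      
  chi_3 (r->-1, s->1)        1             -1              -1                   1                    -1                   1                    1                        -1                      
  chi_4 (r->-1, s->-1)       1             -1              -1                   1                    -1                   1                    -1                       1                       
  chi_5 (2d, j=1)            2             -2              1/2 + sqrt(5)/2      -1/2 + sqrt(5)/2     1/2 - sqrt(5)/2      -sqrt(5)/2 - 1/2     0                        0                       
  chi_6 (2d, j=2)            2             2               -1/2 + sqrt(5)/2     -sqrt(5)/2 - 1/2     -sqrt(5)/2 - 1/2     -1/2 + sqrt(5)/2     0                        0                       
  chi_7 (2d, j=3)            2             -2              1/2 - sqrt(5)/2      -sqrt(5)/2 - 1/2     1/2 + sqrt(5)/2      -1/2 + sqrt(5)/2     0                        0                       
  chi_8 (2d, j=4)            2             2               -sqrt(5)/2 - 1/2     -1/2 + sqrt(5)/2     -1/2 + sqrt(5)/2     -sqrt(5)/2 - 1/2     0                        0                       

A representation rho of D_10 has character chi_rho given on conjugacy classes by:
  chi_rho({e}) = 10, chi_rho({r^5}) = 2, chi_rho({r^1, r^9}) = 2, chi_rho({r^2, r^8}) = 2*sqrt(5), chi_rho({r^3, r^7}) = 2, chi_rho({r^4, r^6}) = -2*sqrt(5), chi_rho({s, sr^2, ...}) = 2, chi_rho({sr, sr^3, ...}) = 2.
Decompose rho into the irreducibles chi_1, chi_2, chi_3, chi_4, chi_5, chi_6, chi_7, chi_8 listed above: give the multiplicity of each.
Multiplicities: chi_1: 2, chi_2: 0, chi_3: 0, chi_4: 0, chi_5: 2, chi_6: 0, chi_7: 0, chi_8: 2.

Use <chi_rho, chi> = (1/|G|) sum_C |C| * chi_rho(C) * conj(chi(C)) with |G| = 20 for each irreducible chi in the table:
  <chi_rho, chi_1> = (1/20)[1*(10)*conj(1) + 1*(2)*conj(1) + 2*(2)*conj(1) + 2*(2*sqrt(5))*conj(1) + 2*(2)*conj(1) + 2*(-2*sqrt(5))*conj(1) + 5*(2)*conj(1) + 5*(2)*conj(1)]
      = (1/20)[(10) + (2) + (4) + (4*sqrt(5)) + (4) + (-4*sqrt(5)) + (10) + (10)] = 40/20 = 2
  <chi_rho, chi_2> = (1/20)[1*(10)*conj(1) + 1*(2)*conj(1) + 2*(2)*conj(1) + 2*(2*sqrt(5))*conj(1) + 2*(2)*conj(1) + 2*(-2*sqrt(5))*conj(1) + 5*(2)*conj(-1) + 5*(2)*conj(-1)]
      = (1/20)[(10) + (2) + (4) + (4*sqrt(5)) + (4) + (-4*sqrt(5)) + (-10) + (-10)] = 0/20 = 0
  <chi_rho, chi_3> = (1/20)[1*(10)*conj(1) + 1*(2)*conj(-1) + 2*(2)*conj(-1) + 2*(2*sqrt(5))*conj(1) + 2*(2)*conj(-1) + 2*(-2*sqrt(5))*conj(1) + 5*(2)*conj(1) + 5*(2)*conj(-1)]
      = (1/20)[(10) + (-2) + (-4) + (4*sqrt(5)) + (-4) + (-4*sqrt(5)) + (10) + (-10)] = 0/20 = 0
  <chi_rho, chi_4> = (1/20)[1*(10)*conj(1) + 1*(2)*conj(-1) + 2*(2)*conj(-1) + 2*(2*sqrt(5))*conj(1) + 2*(2)*conj(-1) + 2*(-2*sqrt(5))*conj(1) + 5*(2)*conj(-1) + 5*(2)*conj(1)]
      = (1/20)[(10) + (-2) + (-4) + (4*sqrt(5)) + (-4) + (-4*sqrt(5)) + (-10) + (10)] = 0/20 = 0
  <chi_rho, chi_5> = (1/20)[1*(10)*conj(2) + 1*(2)*conj(-2) + 2*(2)*conj(1/2 + sqrt(5)/2) + 2*(2*sqrt(5))*conj(-1/2 + sqrt(5)/2) + 2*(2)*conj(1/2 - sqrt(5)/2) + 2*(-2*sqrt(5))*conj(-sqrt(5)/2 - 1/2) + 5*(2)*conj(0) + 5*(2)*conj(0)]
      = (1/20)[(20) + (-4) + (2 + 2*sqrt(5)) + (10 - 2*sqrt(5)) + (2 - 2*sqrt(5)) + (2*sqrt(5) + 10) + (0) + (0)] = 40/20 = 2
  <chi_rho, chi_6> = (1/20)[1*(10)*conj(2) + 1*(2)*conj(2) + 2*(2)*conj(-1/2 + sqrt(5)/2) + 2*(2*sqrt(5))*conj(-sqrt(5)/2 - 1/2) + 2*(2)*conj(-sqrt(5)/2 - 1/2) + 2*(-2*sqrt(5))*conj(-1/2 + sqrt(5)/2) + 5*(2)*conj(0) + 5*(2)*conj(0)]
      = (1/20)[(20) + (4) + (-2 + 2*sqrt(5)) + (-10 - 2*sqrt(5)) + (-2*sqrt(5) - 2) + (-10 + 2*sqrt(5)) + (0) + (0)] = 0/20 = 0
  <chi_rho, chi_7> = (1/20)[1*(10)*conj(2) + 1*(2)*conj(-2) + 2*(2)*conj(1/2 - sqrt(5)/2) + 2*(2*sqrt(5))*conj(-sqrt(5)/2 - 1/2) + 2*(2)*conj(1/2 + sqrt(5)/2) + 2*(-2*sqrt(5))*conj(-1/2 + sqrt(5)/2) + 5*(2)*conj(0) + 5*(2)*conj(0)]
      = (1/20)[(20) + (-4) + (2 - 2*sqrt(5)) + (-10 - 2*sqrt(5)) + (2 + 2*sqrt(5)) + (-10 + 2*sqrt(5)) + (0) + (0)] = 0/20 = 0
  <chi_rho, chi_8> = (1/20)[1*(10)*conj(2) + 1*(2)*conj(2) + 2*(2)*conj(-sqrt(5)/2 - 1/2) + 2*(2*sqrt(5))*conj(-1/2 + sqrt(5)/2) + 2*(2)*conj(-1/2 + sqrt(5)/2) + 2*(-2*sqrt(5))*conj(-sqrt(5)/2 - 1/2) + 5*(2)*conj(0) + 5*(2)*conj(0)]
      = (1/20)[(20) + (4) + (-2*sqrt(5) - 2) + (10 - 2*sqrt(5)) + (-2 + 2*sqrt(5)) + (2*sqrt(5) + 10) + (0) + (0)] = 40/20 = 2
Dimension check: dim(rho) = sum (mult * dim) = 2*1 + 0*1 + 0*1 + 0*1 + 2*2 + 0*2 + 0*2 + 2*2 = 10 = chi_rho(e) = 10.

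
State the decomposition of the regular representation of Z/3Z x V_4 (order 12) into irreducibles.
Each irreducible V_i of dimension d_i appears with multiplicity d_i, i.e. rho_reg = (direct sum over all irreducibles V_i) d_i V_i. The irreducible dimensions for Z/3Z x V_4 are 1, 1, 1, 1, 1, 1, 1, 1, 1, 1, 1, 1: 12 irreducibles of dimension 1, each with multiplicity 1. Total dimension 12*1*1 = 12 = |G|.

Explanation: General theorem: in the regular representation of a finite group G, each irreducible appears with multiplicity equal to its dimension. Check: dim(rho_reg) = sum d_i^2 = 1 + 1 + 1 + 1 + 1 + 1 + 1 + 1 + 1 + 1 + 1 + 1 = 12 = |G|.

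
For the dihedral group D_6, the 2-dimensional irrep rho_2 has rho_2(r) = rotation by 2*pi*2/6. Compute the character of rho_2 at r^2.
chi_{rho_2}(r^2) = 2*cos(2*pi*2*2/6) = -1

Details: rho_2(r^2) is rotation by angle 2*pi*2*2/6, whose trace is 2*cos(2*pi*2*2/6) = -1.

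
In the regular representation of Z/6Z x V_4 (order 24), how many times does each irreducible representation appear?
Each irreducible V_i of dimension d_i appears with multiplicity d_i, i.e. rho_reg = (direct sum over all irreducibles V_i) d_i V_i. The irreducible dimensions for Z/6Z x V_4 are 1, 1, 1, 1, 1, 1, 1, 1, 1, 1, 1, 1, 1, 1, 1, 1, 1, 1, 1, 1, 1, 1, 1, 1: 24 irreducibles of dimension 1, each with multiplicity 1. Total dimension 24*1*1 = 24 = |G|.

Solution. General theorem: in the regular representation of a finite group G, each irreducible appears with multiplicity equal to its dimension. Check: dim(rho_reg) = sum d_i^2 = 1 + 1 + 1 + 1 + 1 + 1 + 1 + 1 + 1 + 1 + 1 + 1 + 1 + 1 + 1 + 1 + 1 + 1 + 1 + 1 + 1 + 1 + 1 + 1 = 24 = |G|.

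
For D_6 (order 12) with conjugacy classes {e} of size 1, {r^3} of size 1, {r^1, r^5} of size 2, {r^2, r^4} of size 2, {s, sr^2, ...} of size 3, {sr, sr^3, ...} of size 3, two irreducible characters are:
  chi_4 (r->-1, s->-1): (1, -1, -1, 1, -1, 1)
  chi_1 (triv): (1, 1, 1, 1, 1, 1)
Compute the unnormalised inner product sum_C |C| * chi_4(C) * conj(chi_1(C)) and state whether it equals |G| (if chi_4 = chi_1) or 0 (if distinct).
Sum = 0; so <chi_4, chi_1> = 0 (distinct irreducibles are orthogonal).

Details: Compute term by term over conjugacy classes (|C| * chi_4(C) * conj(chi_1(C))):
  1*(1)*conj(1) + 1*(-1)*conj(1) + 2*(-1)*conj(1) + 2*(1)*conj(1) + 3*(-1)*conj(1) + 3*(1)*conj(1)
  = (1) + (-1) + (-2) + (2) + (-3) + (3)
  = 0.
Dividing by |G| = 12 gives 0/12 = 0, matching the row-orthogonality relation <chi_4, chi_1> = [chi_4 = chi_1].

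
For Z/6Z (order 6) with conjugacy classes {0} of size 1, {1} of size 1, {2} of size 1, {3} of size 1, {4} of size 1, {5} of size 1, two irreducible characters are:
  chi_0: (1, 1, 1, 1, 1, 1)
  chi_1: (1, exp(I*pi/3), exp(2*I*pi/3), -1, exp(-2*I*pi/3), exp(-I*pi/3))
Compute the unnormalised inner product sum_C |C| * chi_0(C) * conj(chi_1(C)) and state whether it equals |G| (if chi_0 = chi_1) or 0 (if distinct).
Sum = 0; so <chi_0, chi_1> = 0 (distinct irreducibles are orthogonal).

Explanation: Compute term by term over conjugacy classes (|C| * chi_0(C) * conj(chi_1(C))):
  1*(1)*conj(1) + 1*(1)*conj(exp(I*pi/3)) + 1*(1)*conj(exp(2*I*pi/3)) + 1*(1)*conj(-1) + 1*(1)*conj(exp(-2*I*pi/3)) + 1*(1)*conj(exp(-I*pi/3))
  = (1) + (exp(-I*pi/3)) + (exp(-2*I*pi/3)) + (-1) + (exp(2*I*pi/3)) + (exp(I*pi/3))
  = 0.
(Exp terms are combined using exp(i*s)*conj(exp(i*t)) = exp(i*(s-t)), and sums of them are collapsed using the identity that for every m > 1 the m distinct m-th roots of unity sum to 0, e.g. 1 + exp(2*I*pi/3) + exp(-2*I*pi/3) = 0.)
Dividing by |G| = 6 gives 0/6 = 0, matching the row-orthogonality relation <chi_0, chi_1> = [chi_0 = chi_1].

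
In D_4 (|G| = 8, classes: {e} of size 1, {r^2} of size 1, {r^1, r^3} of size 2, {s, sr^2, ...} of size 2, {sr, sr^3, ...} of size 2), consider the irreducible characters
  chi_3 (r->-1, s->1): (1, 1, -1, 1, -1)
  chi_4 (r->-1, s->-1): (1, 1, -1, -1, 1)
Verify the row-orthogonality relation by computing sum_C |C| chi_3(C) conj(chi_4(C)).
Sum = 0; so <chi_3, chi_4> = 0 (distinct irreducibles are orthogonal).

Reasoning: Compute term by term over conjugacy classes (|C| * chi_3(C) * conj(chi_4(C))):
  1*(1)*conj(1) + 1*(1)*conj(1) + 2*(-1)*conj(-1) + 2*(1)*conj(-1) + 2*(-1)*conj(1)
  = (1) + (1) + (2) + (-2) + (-2)
  = 0.
Dividing by |G| = 8 gives 0/8 = 0, matching the row-orthogonality relation <chi_3, chi_4> = [chi_3 = chi_4].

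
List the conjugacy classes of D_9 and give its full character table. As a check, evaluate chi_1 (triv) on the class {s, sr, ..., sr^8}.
Conjugacy classes: {e} of size 1, {r^1, r^8} of size 2, {r^2, r^7} of size 2, {r^3, r^6} of size 2, {r^4, r^5} of size 2, {s, sr, ..., sr^8} of size 9.
Character table:
  irrep \ class              {e} (size 1)  {r^1, r^8} (size 2)  {r^2, r^7} (size 2)  {r^3, r^6} (size 2)  {r^4, r^5} (size 2)  {s, sr, ..., sr^8} (size 9)
  chi_1 (triv)               1             1                    1                    1                    1                    1                          
  chi_2 (sign: r->1, s->-1)  1             1                    1                    1                    1                    -1                         
  chi_3 (2d, j=1)            2             2*cos(2*pi/9)        2*cos(4*pi/9)        -1                   -2*cos(pi/9)         0                          
  chi_4 (2d, j=2)            2             2*cos(4*pi/9)        -2*cos(pi/9)         -1                   2*cos(2*pi/9)        0                          
  chi_5 (2d, j=3)            2             -1                   -1                   2                    -1                   0                          
  chi_6 (2d, j=4)            2             -2*cos(pi/9)         2*cos(2*pi/9)        -1                   2*cos(4*pi/9)        0                          

Spot check: chi_1 (triv) on {s, sr, ..., sr^8} = 1.

Proof sketch: D_9 has order 2*9 = 18 with 6 conjugacy classes, hence 6 irreducibles. Sum of squared dims 1 + 1 + 4 + 4 + 4 + 4 = 18 = |G|. Linear characters come from the abelianisation; the 2-dimensional irreps have character r^k -> 2*cos(2*pi*j*k/9), reflections -> 0.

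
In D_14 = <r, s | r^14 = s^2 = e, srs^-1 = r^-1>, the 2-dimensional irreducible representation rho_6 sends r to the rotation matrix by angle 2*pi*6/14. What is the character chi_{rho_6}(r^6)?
chi_{rho_6}(r^6) = 2*cos(2*pi*6*6/14) = -2*cos(pi/7)

Working: rho_6(r^6) is rotation by angle 2*pi*6*6/14, whose trace is 2*cos(2*pi*6*6/14) = -2*cos(pi/7).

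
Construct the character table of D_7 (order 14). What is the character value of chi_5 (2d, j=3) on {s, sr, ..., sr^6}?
Conjugacy classes: {e} of size 1, {r^1, r^6} of size 2, {r^2, r^5} of size 2, {r^3, r^4} of size 2, {s, sr, ..., sr^6} of size 7.
Character table:
  irrep \ class              {e} (size 1)  {r^1, r^6} (size 2)  {r^2, r^5} (size 2)  {r^3, r^4} (size 2)  {s, sr, ..., sr^6} (size 7)
  chi_1 (triv)               1             1                    1                    1                    1                          
  chi_2 (sign: r->1, s->-1)  1             1                    1                    1                    -1                         
  chi_3 (2d, j=1)            2             2*cos(2*pi/7)        -2*cos(3*pi/7)       -2*cos(pi/7)         0                          
  chi_4 (2d, j=2)            2             -2*cos(3*pi/7)       -2*cos(pi/7)         2*cos(2*pi/7)        0                          
  chi_5 (2d, j=3)            2             -2*cos(pi/7)         2*cos(2*pi/7)        -2*cos(3*pi/7)       0                          

Spot check: chi_5 (2d, j=3) on {s, sr, ..., sr^6} = 0.

D_7 has order 2*7 = 14 with 5 conjugacy classes, hence 5 irreducibles. Sum of squared dims 1 + 1 + 4 + 4 + 4 = 14 = |G|. Linear characters come from the abelianisation; the 2-dimensional irreps have character r^k -> 2*cos(2*pi*j*k/7), reflections -> 0.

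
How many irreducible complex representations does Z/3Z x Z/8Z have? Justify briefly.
24

Solution. The number of irreducible complex representations of a finite group equals its number of conjugacy classes. Z/3Z x Z/8Z is abelian of order 24, so every element is its own conjugacy class: 24 classes, so Z/3Z x Z/8Z (order 24) has exactly 24 irreducible complex representations.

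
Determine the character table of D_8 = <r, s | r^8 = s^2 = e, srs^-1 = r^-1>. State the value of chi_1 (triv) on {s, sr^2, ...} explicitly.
Conjugacy classes: {e} of size 1, {r^4} of size 1, {r^1, r^7} of size 2, {r^2, r^6} of size 2, {r^3, r^5} of size 2, {s, sr^2, ...} of size 4, {sr, sr^3, ...} of size 4.
Character table:
  irrep \ class              {e} (size 1)  {r^4} (size 1)  {r^1, r^7} (size 2)  {r^2, r^6} (size 2)  {r^3, r^5} (size 2)  {s, sr^2, ...} (size 4)  {sr, sr^3, ...} (size 4)
  chi_1 (triv)               1             1               1                    1                    1                    1                        1                       
  chi_2 (sign: r->1, s->-1)  1             1               1                    1                    1                    -1                       -1                      
  chi_3 (r->-1, s->1)        1             1               -1                   1                    -1                   1                        -1                      
  chi_4 (r->-1, s->-1)       1             1               -1                   1                    -1                   -1                       1                       
  chi_5 (2d, j=1)            2             -2              sqrt(2)              0                    -sqrt(2)             0                        0                       
  chi_6 (2d, j=2)            2             2               0                    -2                   0                    0                        0                       
  chi_7 (2d, j=3)            2             -2              -sqrt(2)             0                    sqrt(2)              0                        0                       

Spot check: chi_1 (triv) on {s, sr^2, ...} = 1.

Explanation: D_8 has order 2*8 = 16 with 7 conjugacy classes, hence 7 irreducibles. Sum of squared dims 1 + 1 + 1 + 1 + 4 + 4 + 4 = 16 = |G|. Linear characters come from the abelianisation; the 2-dimensional irreps have character r^k -> 2*cos(2*pi*j*k/8), reflections -> 0.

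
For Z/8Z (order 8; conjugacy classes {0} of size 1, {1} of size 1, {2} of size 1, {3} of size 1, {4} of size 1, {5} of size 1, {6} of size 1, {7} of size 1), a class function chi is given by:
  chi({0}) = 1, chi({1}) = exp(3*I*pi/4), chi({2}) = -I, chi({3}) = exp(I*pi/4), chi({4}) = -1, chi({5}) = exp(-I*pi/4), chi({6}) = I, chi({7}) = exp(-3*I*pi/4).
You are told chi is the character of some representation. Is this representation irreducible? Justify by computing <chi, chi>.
Irreducible: <chi, chi> = 1.

Explanation: <chi, chi> = (1/|G|) sum_C |C| * |chi(C)|^2 = (1/8)[1*|1|^2 + 1*|exp(3*I*pi/4)|^2 + 1*|-I|^2 + 1*|exp(I*pi/4)|^2 + 1*|-1|^2 + 1*|exp(-I*pi/4)|^2 + 1*|I|^2 + 1*|exp(-3*I*pi/4)|^2]
  = (1/8)[(1) + (1) + (1) + (1) + (1) + (1) + (1) + (1)] = 8/8 = 1.
(Exp terms are combined using exp(i*s)*conj(exp(i*t)) = exp(i*(s-t)), and sums of them are collapsed using the identity that for every m > 1 the m distinct m-th roots of unity sum to 0, e.g. 1 + exp(2*I*pi/3) + exp(-2*I*pi/3) = 0.)
A character is irreducible iff <chi, chi> = 1, so this representation is irreducible.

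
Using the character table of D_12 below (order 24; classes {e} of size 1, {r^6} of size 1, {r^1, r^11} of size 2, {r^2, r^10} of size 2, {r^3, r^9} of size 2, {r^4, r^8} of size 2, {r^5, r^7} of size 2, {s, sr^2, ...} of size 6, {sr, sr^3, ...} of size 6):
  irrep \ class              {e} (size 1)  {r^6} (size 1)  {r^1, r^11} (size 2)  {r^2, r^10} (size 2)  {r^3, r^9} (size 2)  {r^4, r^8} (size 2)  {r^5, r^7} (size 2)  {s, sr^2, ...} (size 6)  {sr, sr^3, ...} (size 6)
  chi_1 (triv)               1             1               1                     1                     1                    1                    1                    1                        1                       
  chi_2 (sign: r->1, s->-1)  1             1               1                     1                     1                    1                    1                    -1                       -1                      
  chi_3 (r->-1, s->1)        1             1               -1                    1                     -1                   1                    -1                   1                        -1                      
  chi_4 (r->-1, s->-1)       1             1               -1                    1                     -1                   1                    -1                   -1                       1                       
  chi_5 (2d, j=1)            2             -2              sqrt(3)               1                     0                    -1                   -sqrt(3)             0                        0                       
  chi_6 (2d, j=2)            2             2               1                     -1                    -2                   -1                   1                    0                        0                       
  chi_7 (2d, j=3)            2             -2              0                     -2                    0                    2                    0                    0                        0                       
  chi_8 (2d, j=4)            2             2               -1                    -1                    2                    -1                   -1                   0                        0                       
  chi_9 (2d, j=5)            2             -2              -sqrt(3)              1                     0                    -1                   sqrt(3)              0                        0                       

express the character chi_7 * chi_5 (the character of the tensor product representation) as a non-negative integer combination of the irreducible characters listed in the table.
chi_7 tensor chi_5 = chi_6 + chi_8 (all other irreducibles have multiplicity 0).

Solution. The character of a tensor product is the pointwise product (chi_7 * chi_5)(C) = chi_7(C) * chi_5(C):
  {e}: (2)*(2), {r^6}: (-2)*(-2), {r^1, r^11}: (0)*(sqrt(3)), {r^2, r^10}: (-2)*(1), {r^3, r^9}: (0)*(0), {r^4, r^8}: (2)*(-1), {r^5, r^7}: (0)*(-sqrt(3)), {s, sr^2, ...}: (0)*(0), {sr, sr^3, ...}: (0)*(0)
so (chi_7 * chi_5) takes values
  {e} -> 4, {r^6} -> 4, {r^1, r^11} -> 0, {r^2, r^10} -> -2, {r^3, r^9} -> 0, {r^4, r^8} -> -2, {r^5, r^7} -> 0, {s, sr^2, ...} -> 0, {sr, sr^3, ...} -> 0.
Now take the inner product of this character with each irreducible chi from the table, <chi_7*chi_5, chi> = (1/24) sum_C |C| (chi_7*chi_5)(C) conj(chi(C)):
  <chi_7*chi_5, chi_1> = (1/24)[1*(4)*conj(1) + 1*(4)*conj(1) + 2*(0)*conj(1) + 2*(-2)*conj(1) + 2*(0)*conj(1) + 2*(-2)*conj(1) + 2*(0)*conj(1) + 6*(0)*conj(1) + 6*(0)*conj(1)]
      = (1/24)[(4) + (4) + (0) + (-4) + (0) + (-4) + (0) + (0) + (0)] = 0/24 = 0
  <chi_7*chi_5, chi_2> = (1/24)[1*(4)*conj(1) + 1*(4)*conj(1) + 2*(0)*conj(1) + 2*(-2)*conj(1) + 2*(0)*conj(1) + 2*(-2)*conj(1) + 2*(0)*conj(1) + 6*(0)*conj(-1) + 6*(0)*conj(-1)]
      = (1/24)[(4) + (4) + (0) + (-4) + (0) + (-4) + (0) + (0) + (0)] = 0/24 = 0
  <chi_7*chi_5, chi_3> = (1/24)[1*(4)*conj(1) + 1*(4)*conj(1) + 2*(0)*conj(-1) + 2*(-2)*conj(1) + 2*(0)*conj(-1) + 2*(-2)*conj(1) + 2*(0)*conj(-1) + 6*(0)*conj(1) + 6*(0)*conj(-1)]
      = (1/24)[(4) + (4) + (0) + (-4) + (0) + (-4) + (0) + (0) + (0)] = 0/24 = 0
  <chi_7*chi_5, chi_4> = (1/24)[1*(4)*conj(1) + 1*(4)*conj(1) + 2*(0)*conj(-1) + 2*(-2)*conj(1) + 2*(0)*conj(-1) + 2*(-2)*conj(1) + 2*(0)*conj(-1) + 6*(0)*conj(-1) + 6*(0)*conj(1)]
      = (1/24)[(4) + (4) + (0) + (-4) + (0) + (-4) + (0) + (0) + (0)] = 0/24 = 0
  <chi_7*chi_5, chi_5> = (1/24)[1*(4)*conj(2) + 1*(4)*conj(-2) + 2*(0)*conj(sqrt(3)) + 2*(-2)*conj(1) + 2*(0)*conj(0) + 2*(-2)*conj(-1) + 2*(0)*conj(-sqrt(3)) + 6*(0)*conj(0) + 6*(0)*conj(0)]
      = (1/24)[(8) + (-8) + (0) + (-4) + (0) + (4) + (0) + (0) + (0)] = 0/24 = 0
  <chi_7*chi_5, chi_6> = (1/24)[1*(4)*conj(2) + 1*(4)*conj(2) + 2*(0)*conj(1) + 2*(-2)*conj(-1) + 2*(0)*conj(-2) + 2*(-2)*conj(-1) + 2*(0)*conj(1) + 6*(0)*conj(0) + 6*(0)*conj(0)]
      = (1/24)[(8) + (8) + (0) + (4) + (0) + (4) + (0) + (0) + (0)] = 24/24 = 1
  <chi_7*chi_5, chi_7> = (1/24)[1*(4)*conj(2) + 1*(4)*conj(-2) + 2*(0)*conj(0) + 2*(-2)*conj(-2) + 2*(0)*conj(0) + 2*(-2)*conj(2) + 2*(0)*conj(0) + 6*(0)*conj(0) + 6*(0)*conj(0)]
      = (1/24)[(8) + (-8) + (0) + (8) + (0) + (-8) + (0) + (0) + (0)] = 0/24 = 0
  <chi_7*chi_5, chi_8> = (1/24)[1*(4)*conj(2) + 1*(4)*conj(2) + 2*(0)*conj(-1) + 2*(-2)*conj(-1) + 2*(0)*conj(2) + 2*(-2)*conj(-1) + 2*(0)*conj(-1) + 6*(0)*conj(0) + 6*(0)*conj(0)]
      = (1/24)[(8) + (8) + (0) + (4) + (0) + (4) + (0) + (0) + (0)] = 24/24 = 1
  <chi_7*chi_5, chi_9> = (1/24)[1*(4)*conj(2) + 1*(4)*conj(-2) + 2*(0)*conj(-sqrt(3)) + 2*(-2)*conj(1) + 2*(0)*conj(0) + 2*(-2)*conj(-1) + 2*(0)*conj(sqrt(3)) + 6*(0)*conj(0) + 6*(0)*conj(0)]
      = (1/24)[(8) + (-8) + (0) + (-4) + (0) + (4) + (0) + (0) + (0)] = 0/24 = 0
Hence the multiplicities are chi_6: 1, chi_8: 1. Dimension check: dim(chi_7)*dim(chi_5) = 2*2 = 4 and sum (mult * dim) = 1*2 + 1*2 = 4.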